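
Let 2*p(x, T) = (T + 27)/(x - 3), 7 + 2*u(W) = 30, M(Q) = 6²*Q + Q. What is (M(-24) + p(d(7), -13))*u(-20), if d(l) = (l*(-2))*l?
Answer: -2062985/202 ≈ -10213.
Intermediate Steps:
M(Q) = 37*Q (M(Q) = 36*Q + Q = 37*Q)
u(W) = 23/2 (u(W) = -7/2 + (½)*30 = -7/2 + 15 = 23/2)
d(l) = -2*l² (d(l) = (-2*l)*l = -2*l²)
p(x, T) = (27 + T)/(2*(-3 + x)) (p(x, T) = ((T + 27)/(x - 3))/2 = ((27 + T)/(-3 + x))/2 = (27 + T)/(2*(-3 + x)))
(M(-24) + p(d(7), -13))*u(-20) = (37*(-24) + (27 - 13)/(2*(-3 - 2*7²)))*(23/2) = (-888 + (½)*14/(-3 - 2*49))*(23/2) = (-888 + (½)*14/(-3 - 98))*(23/2) = (-888 + (½)*14/(-101))*(23/2) = (-888 + (½)*(-1/101)*14)*(23/2) = (-888 - 7/101)*(23/2) = -89695/101*23/2 = -2062985/202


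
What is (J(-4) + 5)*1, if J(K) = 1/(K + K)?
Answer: 39/8 ≈ 4.8750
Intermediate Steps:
J(K) = 1/(2*K)
(J(-4) + 5)*1 = ((1/2)/(-4) + 5)*1 = ((1/2)*(-1/4) + 5)*1 = (-1/8 + 5)*1 = (39/8)*1 = 39/8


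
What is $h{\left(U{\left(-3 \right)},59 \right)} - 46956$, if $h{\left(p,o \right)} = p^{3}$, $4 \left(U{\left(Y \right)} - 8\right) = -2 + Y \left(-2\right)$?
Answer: $-46227$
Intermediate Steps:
$U{\left(Y \right)} = \frac{15}{2} - \frac{Y}{2}$ ($U{\left(Y \right)} = 8 + \frac{-2 + Y \left(-2\right)}{4} = 8 + \frac{-2 - 2 Y}{4} = 8 - \left(\frac{1}{2} + \frac{Y}{2}\right) = \frac{15}{2} - \frac{Y}{2}$)
$h{\left(U{\left(-3 \right)},59 \right)} - 46956 = \left(\frac{15}{2} - - \frac{3}{2}\right)^{3} - 46956 = \left(\frac{15}{2} + \frac{3}{2}\right)^{3} - 46956 = 9^{3} - 46956 = 729 - 46956 = -46227$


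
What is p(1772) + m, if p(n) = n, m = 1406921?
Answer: 1408693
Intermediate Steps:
p(1772) + m = 1772 + 1406921 = 1408693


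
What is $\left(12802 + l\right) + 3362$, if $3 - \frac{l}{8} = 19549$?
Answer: $-140204$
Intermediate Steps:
$l = -156368$ ($l = 24 - 156392 = -156368$)
$\left(12802 + l\right) + 3362 = \left(12802 - 156368\right) + 3362 = -143566 + 3362 = -140204$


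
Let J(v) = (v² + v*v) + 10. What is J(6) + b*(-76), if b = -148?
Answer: 11330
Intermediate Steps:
J(v) = 10 + 2*v² (J(v) = (v² + v²) + 10 = 2*v² + 10 = 10 + 2*v²)
J(6) + b*(-76) = (10 + 2*6²) - 148*(-76) = (10 + 2*36) + 11248 = (10 + 72) + 11248 = 82 + 11248 = 11330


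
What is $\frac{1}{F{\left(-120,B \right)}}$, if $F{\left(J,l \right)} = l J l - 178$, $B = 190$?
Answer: $- \frac{1}{4332178} \approx -2.3083 \cdot 10^{-7}$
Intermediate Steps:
$F{\left(J,l \right)} = -178 + J l^{2}$ ($F{\left(J,l \right)} = J l l - 178 = J l^{2} - 178 = -178 + J l^{2}$)
$\frac{1}{F{\left(-120,B \right)}} = \frac{1}{-178 - 120 \cdot 190^{2}} = \frac{1}{-178 - 4332000} = \frac{1}{-4332178} = - \frac{1}{4332178}$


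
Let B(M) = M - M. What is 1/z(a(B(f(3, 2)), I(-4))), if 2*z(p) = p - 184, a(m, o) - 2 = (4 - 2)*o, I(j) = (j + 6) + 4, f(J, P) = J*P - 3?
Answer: -1/85 ≈ -0.011765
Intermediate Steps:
f(J, P) = -3 + J*P
B(M) = 0
I(j) = 10 + j (I(j) = (6 + j) + 4 = 10 + j)
a(m, o) = 2 + 2*o (a(m, o) = 2 + (4 - 2)*o = 2 + 2*o)
z(p) = -92 + p/2 (z(p) = (p - 184)/2 = (-184 + p)/2 = -92 + p/2)
1/z(a(B(f(3, 2)), I(-4))) = 1/(-92 + (2 + 2*(10 - 4))/2) = 1/(-92 + (2 + 2*6)/2) = 1/(-92 + (2 + 12)/2) = 1/(-92 + (½)*14) = 1/(-92 + 7) = 1/(-85) = -1/85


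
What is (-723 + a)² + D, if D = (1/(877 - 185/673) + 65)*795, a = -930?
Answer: 1642710322059/590036 ≈ 2.7841e+6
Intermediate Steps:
D = 30490645335/590036 (D = (1/(877 - 185*1/673) + 65)*795 = (1/(877 - 185/673) + 65)*795 = (1/(590036/673) + 65)*795 = (673/590036 + 65)*795 = (38353013/590036)*795 = 30490645335/590036 ≈ 51676.)
(-723 + a)² + D = (-723 - 930)² + 30490645335/590036 = (-1653)² + 30490645335/590036 = 2732409 + 30490645335/590036 = 1642710322059/590036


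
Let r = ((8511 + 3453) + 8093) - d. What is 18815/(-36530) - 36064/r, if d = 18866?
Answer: -267965317/8701446 ≈ -30.796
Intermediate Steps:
r = 1191 (r = ((8511 + 3453) + 8093) - 1*18866 = (11964 + 8093) - 18866 = 20057 - 18866 = 1191)
18815/(-36530) - 36064/r = 18815/(-36530) - 36064/1191 = 18815*(-1/36530) - 36064*1/1191 = -3763/7306 - 36064/1191 = -267965317/8701446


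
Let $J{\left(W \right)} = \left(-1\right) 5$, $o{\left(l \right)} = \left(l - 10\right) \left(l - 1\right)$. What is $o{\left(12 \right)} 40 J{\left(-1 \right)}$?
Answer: $-4400$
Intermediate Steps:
$o{\left(l \right)} = \left(-1 + l\right) \left(-10 + l\right)$ ($o{\left(l \right)} = \left(-10 + l\right) \left(-1 + l\right) = \left(-1 + l\right) \left(-10 + l\right)$)
$J{\left(W \right)} = -5$
$o{\left(12 \right)} 40 J{\left(-1 \right)} = \left(10 + 12^{2} - 132\right) 40 \left(-5\right) = \left(10 + 144 - 132\right) 40 \left(-5\right) = 22 \cdot 40 \left(-5\right) = 880 \left(-5\right) = -4400$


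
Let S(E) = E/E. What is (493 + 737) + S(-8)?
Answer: 1231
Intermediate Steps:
S(E) = 1
(493 + 737) + S(-8) = (493 + 737) + 1 = 1230 + 1 = 1231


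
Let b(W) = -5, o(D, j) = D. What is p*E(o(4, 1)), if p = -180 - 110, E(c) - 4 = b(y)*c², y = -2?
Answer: 22040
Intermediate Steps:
E(c) = 4 - 5*c²
p = -290
p*E(o(4, 1)) = -290*(4 - 5*4²) = -290*(4 - 5*16) = -290*(4 - 80) = -290*(-76) = 22040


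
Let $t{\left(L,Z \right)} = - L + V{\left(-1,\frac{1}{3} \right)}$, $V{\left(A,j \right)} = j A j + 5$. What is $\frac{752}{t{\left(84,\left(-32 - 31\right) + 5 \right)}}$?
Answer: $- \frac{846}{89} \approx -9.5056$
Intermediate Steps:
$V{\left(A,j \right)} = 5 + A j^{2}$ ($V{\left(A,j \right)} = A j j + 5 = A j^{2} + 5 = 5 + A j^{2}$)
$t{\left(L,Z \right)} = \frac{44}{9} - L$ ($t{\left(L,Z \right)} = - L + \left(5 - \left(\frac{1}{3}\right)^{2}\right) = - L + \left(5 - \frac{1}{9}\right) = - L + \frac{44}{9} = \frac{44}{9} - L$)
$\frac{752}{t{\left(84,\left(-32 - 31\right) + 5 \right)}} = \frac{752}{\frac{44}{9} - 84} = \frac{752}{- \frac{712}{9}} = 752 \left(- \frac{9}{712}\right) = - \frac{846}{89}$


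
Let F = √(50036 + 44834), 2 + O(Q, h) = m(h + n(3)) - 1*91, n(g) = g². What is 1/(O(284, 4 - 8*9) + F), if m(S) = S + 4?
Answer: 74/36483 + √94870/72966 ≈ 0.0062496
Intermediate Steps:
m(S) = 4 + S
O(Q, h) = -80 + h (O(Q, h) = -2 + ((4 + (h + 3²)) - 1*91) = -2 + ((4 + (h + 9)) - 91) = -2 + ((4 + (9 + h)) - 91) = -2 + ((13 + h) - 91) = -2 + (-78 + h) = -80 + h)
F = √94870 ≈ 308.01
1/(O(284, 4 - 8*9) + F) = 1/((-80 + (4 - 8*9)) + √94870) = 1/((-80 + (4 - 72)) + √94870) = 1/((-80 - 68) + √94870) = 1/(-148 + √94870)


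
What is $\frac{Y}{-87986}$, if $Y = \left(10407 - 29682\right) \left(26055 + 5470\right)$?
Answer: $\frac{607644375}{87986} \approx 6906.1$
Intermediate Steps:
$Y = -607644375$ ($Y = \left(-19275\right) 31525 = -607644375$)
$\frac{Y}{-87986} = - \frac{607644375}{-87986} = \left(-607644375\right) \left(- \frac{1}{87986}\right) = \frac{607644375}{87986}$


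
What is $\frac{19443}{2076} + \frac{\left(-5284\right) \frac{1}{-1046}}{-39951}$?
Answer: $\frac{135414603149}{14458906116} \approx 9.3655$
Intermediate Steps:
$\frac{19443}{2076} + \frac{\left(-5284\right) \frac{1}{-1046}}{-39951} = 19443 \cdot \frac{1}{2076} + \left(-5284\right) \left(- \frac{1}{1046}\right) \left(- \frac{1}{39951}\right) = \frac{6481}{692} + \frac{2642}{523} \left(- \frac{1}{39951}\right) = \frac{6481}{692} - \frac{2642}{20894373} = \frac{135414603149}{14458906116}$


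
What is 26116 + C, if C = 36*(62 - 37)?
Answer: 27016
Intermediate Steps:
C = 900 (C = 36*25 = 900)
26116 + C = 26116 + 900 = 27016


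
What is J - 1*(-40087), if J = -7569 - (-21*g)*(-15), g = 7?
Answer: 30313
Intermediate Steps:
J = -9774 (J = -7569 - (-21*7)*(-15) = -7569 - (-147)*(-15) = -7569 - 1*2205 = -7569 - 2205 = -9774)
J - 1*(-40087) = -9774 - 1*(-40087) = -9774 + 40087 = 30313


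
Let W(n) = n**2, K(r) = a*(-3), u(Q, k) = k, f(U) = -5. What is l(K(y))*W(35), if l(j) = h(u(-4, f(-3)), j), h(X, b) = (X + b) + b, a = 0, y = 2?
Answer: -6125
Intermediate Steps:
h(X, b) = X + 2*b
K(r) = 0 (K(r) = 0*(-3) = 0)
l(j) = -5 + 2*j
l(K(y))*W(35) = (-5 + 2*0)*35**2 = (-5 + 0)*1225 = -5*1225 = -6125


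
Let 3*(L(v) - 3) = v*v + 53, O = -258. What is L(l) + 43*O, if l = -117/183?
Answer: -123610099/11163 ≈ -11073.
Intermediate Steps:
l = -39/61 (l = -117*1/183 = -39/61 ≈ -0.63934)
L(v) = 62/3 + v**2/3 (L(v) = 3 + (v*v + 53)/3 = 3 + (v**2 + 53)/3 = 3 + (53 + v**2)/3 = 3 + (53/3 + v**2/3) = 62/3 + v**2/3)
L(l) + 43*O = (62/3 + (-39/61)**2/3) + 43*(-258) = (62/3 + (1/3)*(1521/3721)) - 11094 = (62/3 + 507/3721) - 11094 = 232223/11163 - 11094 = -123610099/11163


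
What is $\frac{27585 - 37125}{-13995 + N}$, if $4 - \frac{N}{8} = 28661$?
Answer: $\frac{9540}{243251} \approx 0.039219$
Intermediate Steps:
$N = -229256$ ($N = 32 - 229288 = -229256$)
$\frac{27585 - 37125}{-13995 + N} = \frac{27585 - 37125}{-13995 - 229256} = - \frac{9540}{-243251} = \left(-9540\right) \left(- \frac{1}{243251}\right) = \frac{9540}{243251}$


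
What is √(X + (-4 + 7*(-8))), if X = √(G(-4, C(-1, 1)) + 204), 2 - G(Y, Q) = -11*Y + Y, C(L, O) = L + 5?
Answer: √(-60 + √166) ≈ 6.8641*I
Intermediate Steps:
C(L, O) = 5 + L
G(Y, Q) = 2 + 10*Y (G(Y, Q) = 2 - (-11*Y + Y) = 2 - (-10)*Y = 2 + 10*Y)
X = √166 (X = √((2 + 10*(-4)) + 204) = √((2 - 40) + 204) = √(-38 + 204) = √166 ≈ 12.884)
√(X + (-4 + 7*(-8))) = √(√166 + (-4 + 7*(-8))) = √(√166 + (-4 - 56)) = √(√166 - 60) = √(-60 + √166)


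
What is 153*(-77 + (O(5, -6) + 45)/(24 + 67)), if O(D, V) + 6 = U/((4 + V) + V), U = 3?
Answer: -8529291/728 ≈ -11716.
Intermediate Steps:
O(D, V) = -6 + 3/(4 + 2*V) (O(D, V) = -6 + 3/((4 + V) + V) = -6 + 3/(4 + 2*V))
153*(-77 + (O(5, -6) + 45)/(24 + 67)) = 153*(-77 + (3*(-7 - 4*(-6))/(2*(2 - 6)) + 45)/(24 + 67)) = 153*(-77 + ((3/2)*(-7 + 24)/(-4) + 45)/91) = 153*(-77 + ((3/2)*(-¼)*17 + 45)*(1/91)) = 153*(-77 + (-51/8 + 45)*(1/91)) = 153*(-77 + (309/8)*(1/91)) = 153*(-77 + 309/728) = 153*(-55747/728) = -8529291/728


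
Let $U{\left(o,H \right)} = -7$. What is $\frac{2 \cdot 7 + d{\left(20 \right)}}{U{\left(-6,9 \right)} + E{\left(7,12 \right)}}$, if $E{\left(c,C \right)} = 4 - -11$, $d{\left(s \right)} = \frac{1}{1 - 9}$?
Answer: $\frac{111}{64} \approx 1.7344$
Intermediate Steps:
$d{\left(s \right)} = - \frac{1}{8}$ ($d{\left(s \right)} = \frac{1}{-8} = - \frac{1}{8}$)
$E{\left(c,C \right)} = 15$ ($E{\left(c,C \right)} = 4 + 11 = 15$)
$\frac{2 \cdot 7 + d{\left(20 \right)}}{U{\left(-6,9 \right)} + E{\left(7,12 \right)}} = \frac{2 \cdot 7 - \frac{1}{8}}{-7 + 15} = \frac{14 - \frac{1}{8}}{8} = \frac{111}{8} \cdot \frac{1}{8} = \frac{111}{64}$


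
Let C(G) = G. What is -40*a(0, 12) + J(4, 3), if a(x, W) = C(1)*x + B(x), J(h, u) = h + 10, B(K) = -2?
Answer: 94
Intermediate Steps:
J(h, u) = 10 + h
a(x, W) = -2 + x (a(x, W) = 1*x - 2 = x - 2 = -2 + x)
-40*a(0, 12) + J(4, 3) = -40*(-2 + 0) + (10 + 4) = -40*(-2) + 14 = 80 + 14 = 94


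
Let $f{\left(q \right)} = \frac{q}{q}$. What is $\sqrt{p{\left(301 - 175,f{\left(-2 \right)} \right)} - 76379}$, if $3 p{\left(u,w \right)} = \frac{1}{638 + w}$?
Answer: $\frac{i \sqrt{31187149446}}{639} \approx 276.37 i$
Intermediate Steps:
$f{\left(q \right)} = 1$
$p{\left(u,w \right)} = \frac{1}{3 \left(638 + w\right)}$
$\sqrt{p{\left(301 - 175,f{\left(-2 \right)} \right)} - 76379} = \sqrt{\frac{1}{3 \left(638 + 1\right)} - 76379} = \sqrt{\frac{1}{3 \cdot 639} - 76379} = \sqrt{\frac{1}{3} \cdot \frac{1}{639} - 76379} = \sqrt{\frac{1}{1917} - 76379} = \sqrt{- \frac{146418542}{1917}} = \frac{i \sqrt{31187149446}}{639}$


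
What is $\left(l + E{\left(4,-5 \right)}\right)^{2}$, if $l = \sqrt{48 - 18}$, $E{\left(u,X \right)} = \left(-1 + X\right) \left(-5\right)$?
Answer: $\left(30 + \sqrt{30}\right)^{2} \approx 1258.6$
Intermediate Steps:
$E{\left(u,X \right)} = 5 - 5 X$
$l = \sqrt{30} \approx 5.4772$
$\left(l + E{\left(4,-5 \right)}\right)^{2} = \left(\sqrt{30} + \left(5 - -25\right)\right)^{2} = \left(\sqrt{30} + \left(5 + 25\right)\right)^{2} = \left(\sqrt{30} + 30\right)^{2} = \left(30 + \sqrt{30}\right)^{2}$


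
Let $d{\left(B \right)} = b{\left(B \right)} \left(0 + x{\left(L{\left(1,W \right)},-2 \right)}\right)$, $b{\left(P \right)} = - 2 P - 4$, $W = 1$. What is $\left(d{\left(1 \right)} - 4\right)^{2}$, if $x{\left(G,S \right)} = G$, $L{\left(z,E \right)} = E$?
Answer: $100$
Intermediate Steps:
$b{\left(P \right)} = -4 - 2 P$
$d{\left(B \right)} = -4 - 2 B$ ($d{\left(B \right)} = \left(-4 - 2 B\right) \left(0 + 1\right) = \left(-4 - 2 B\right) 1 = -4 - 2 B$)
$\left(d{\left(1 \right)} - 4\right)^{2} = \left(\left(-4 - 2\right) - 4\right)^{2} = \left(-6 - 4\right)^{2} = \left(-10\right)^{2} = 100$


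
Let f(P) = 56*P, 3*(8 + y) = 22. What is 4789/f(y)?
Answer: -14367/112 ≈ -128.28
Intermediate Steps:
y = -⅔ (y = -8 + (⅓)*22 = -8 + 22/3 = -⅔ ≈ -0.66667)
4789/f(y) = 4789/((56*(-⅔))) = 4789/(-112/3) = 4789*(-3/112) = -14367/112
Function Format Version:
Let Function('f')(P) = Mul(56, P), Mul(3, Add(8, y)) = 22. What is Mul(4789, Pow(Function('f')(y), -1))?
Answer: Rational(-14367, 112) ≈ -128.28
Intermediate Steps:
y = Rational(-2, 3) (y = Add(-8, Mul(Rational(1, 3), 22)) = Add(-8, Rational(22, 3)) = Rational(-2, 3) ≈ -0.66667)
Mul(4789, Pow(Function('f')(y), -1)) = Mul(4789, Pow(Mul(56, Rational(-2, 3)), -1)) = Mul(4789, Pow(Rational(-112, 3), -1)) = Mul(4789, Rational(-3, 112)) = Rational(-14367, 112)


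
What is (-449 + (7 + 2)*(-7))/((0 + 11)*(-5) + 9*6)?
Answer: 512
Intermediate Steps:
(-449 + (7 + 2)*(-7))/((0 + 11)*(-5) + 9*6) = (-449 + 9*(-7))/(11*(-5) + 54) = (-449 - 63)/(-55 + 54) = -512/(-1) = -512*(-1) = 512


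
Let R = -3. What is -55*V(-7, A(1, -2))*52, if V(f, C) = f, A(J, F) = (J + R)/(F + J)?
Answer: 20020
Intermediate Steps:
A(J, F) = (-3 + J)/(F + J) (A(J, F) = (J - 3)/(F + J) = (-3 + J)/(F + J))
-55*V(-7, A(1, -2))*52 = -55*(-7)*52 = 385*52 = 20020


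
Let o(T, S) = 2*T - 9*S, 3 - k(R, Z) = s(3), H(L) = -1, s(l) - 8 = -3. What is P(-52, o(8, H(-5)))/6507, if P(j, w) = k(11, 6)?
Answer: -2/6507 ≈ -0.00030736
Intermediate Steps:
s(l) = 5 (s(l) = 8 - 3 = 5)
k(R, Z) = -2 (k(R, Z) = 3 - 1*5 = 3 - 5 = -2)
o(T, S) = -9*S + 2*T
P(j, w) = -2
P(-52, o(8, H(-5)))/6507 = -2/6507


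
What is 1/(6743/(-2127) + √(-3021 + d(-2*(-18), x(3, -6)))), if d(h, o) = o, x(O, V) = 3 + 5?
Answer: -14342361/13676668726 - 4524129*I*√3013/13676668726 ≈ -0.0010487 - 0.018157*I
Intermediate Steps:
x(O, V) = 8
1/(6743/(-2127) + √(-3021 + d(-2*(-18), x(3, -6)))) = 1/(6743/(-2127) + √(-3021 + 8)) = 1/(6743*(-1/2127) + √(-3013)) = 1/(-6743/2127 + I*√3013)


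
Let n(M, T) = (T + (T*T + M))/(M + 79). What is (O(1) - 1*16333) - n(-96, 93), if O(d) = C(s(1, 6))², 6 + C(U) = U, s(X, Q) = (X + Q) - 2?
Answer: -268998/17 ≈ -15823.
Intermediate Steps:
s(X, Q) = -2 + Q + X (s(X, Q) = (Q + X) - 2 = -2 + Q + X)
C(U) = -6 + U
n(M, T) = (M + T + T²)/(79 + M) (n(M, T) = (T + (T² + M))/(79 + M) = (T + (M + T²))/(79 + M) = (M + T + T²)/(79 + M))
O(d) = 1 (O(d) = (-6 + (-2 + 6 + 1))² = (-6 + 5)² = (-1)² = 1)
(O(1) - 1*16333) - n(-96, 93) = (1 - 1*16333) - (-96 + 93 + 93²)/(79 - 96) = (1 - 16333) - (-96 + 93 + 8649)/(-17) = -16332 - (-1)*8646/17 = -16332 - 1*(-8646/17) = -16332 + 8646/17 = -268998/17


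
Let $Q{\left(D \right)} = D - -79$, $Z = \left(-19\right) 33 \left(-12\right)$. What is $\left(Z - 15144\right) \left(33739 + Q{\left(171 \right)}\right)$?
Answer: $-258996180$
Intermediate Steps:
$Z = 7524$ ($Z = \left(-627\right) \left(-12\right) = 7524$)
$Q{\left(D \right)} = 79 + D$ ($Q{\left(D \right)} = D + 79 = 79 + D$)
$\left(Z - 15144\right) \left(33739 + Q{\left(171 \right)}\right) = \left(7524 - 15144\right) \left(33739 + \left(79 + 171\right)\right) = - 7620 \left(33739 + 250\right) = \left(-7620\right) 33989 = -258996180$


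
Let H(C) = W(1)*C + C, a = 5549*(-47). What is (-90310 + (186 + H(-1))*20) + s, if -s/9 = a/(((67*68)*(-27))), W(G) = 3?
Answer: -1184866363/13668 ≈ -86689.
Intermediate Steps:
a = -260803
H(C) = 4*C (H(C) = 3*C + C = 4*C)
s = -260803/13668 (s = -(-2347227)/((67*68)*(-27)) = -(-2347227)/(4556*(-27)) = -(-2347227)/(-123012) = -(-2347227)*(-1)/123012 = -9*260803/123012 = -260803/13668 ≈ -19.081)
(-90310 + (186 + H(-1))*20) + s = (-90310 + (186 + 4*(-1))*20) - 260803/13668 = (-90310 + (186 - 4)*20) - 260803/13668 = (-90310 + 182*20) - 260803/13668 = (-90310 + 3640) - 260803/13668 = -86670 - 260803/13668 = -1184866363/13668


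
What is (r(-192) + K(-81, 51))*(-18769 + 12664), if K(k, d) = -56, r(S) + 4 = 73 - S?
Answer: -1251525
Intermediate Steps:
r(S) = 69 - S (r(S) = -4 + (73 - S) = 69 - S)
(r(-192) + K(-81, 51))*(-18769 + 12664) = ((69 - 1*(-192)) - 56)*(-18769 + 12664) = ((69 + 192) - 56)*(-6105) = (261 - 56)*(-6105) = 205*(-6105) = -1251525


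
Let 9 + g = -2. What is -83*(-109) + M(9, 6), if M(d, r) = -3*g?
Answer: 9080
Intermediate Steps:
g = -11 (g = -9 - 2 = -11)
M(d, r) = 33 (M(d, r) = -3*(-11) = 33)
-83*(-109) + M(9, 6) = -83*(-109) + 33 = 9047 + 33 = 9080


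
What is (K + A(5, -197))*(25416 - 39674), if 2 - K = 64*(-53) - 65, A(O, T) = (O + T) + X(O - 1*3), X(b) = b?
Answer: -46609402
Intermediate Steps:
A(O, T) = -3 + T + 2*O (A(O, T) = (O + T) + (O - 1*3) = (O + T) + (O - 3) = (O + T) + (-3 + O) = -3 + T + 2*O)
K = 3459 (K = 2 - (64*(-53) - 65) = 2 - (-3392 - 65) = 2 - 1*(-3457) = 2 + 3457 = 3459)
(K + A(5, -197))*(25416 - 39674) = (3459 + (-3 - 197 + 2*5))*(25416 - 39674) = (3459 + (-3 - 197 + 10))*(-14258) = (3459 - 190)*(-14258) = 3269*(-14258) = -46609402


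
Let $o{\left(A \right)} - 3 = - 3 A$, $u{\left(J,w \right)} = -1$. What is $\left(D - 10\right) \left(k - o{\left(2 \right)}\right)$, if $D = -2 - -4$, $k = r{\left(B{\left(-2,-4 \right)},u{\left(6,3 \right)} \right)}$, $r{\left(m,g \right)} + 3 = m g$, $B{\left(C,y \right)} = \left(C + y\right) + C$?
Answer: $-64$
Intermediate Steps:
$B{\left(C,y \right)} = y + 2 C$
$r{\left(m,g \right)} = -3 + g m$ ($r{\left(m,g \right)} = -3 + m g = -3 + g m$)
$o{\left(A \right)} = 3 - 3 A$
$k = 5$ ($k = -3 - \left(-4 + 2 \left(-2\right)\right) = -3 - \left(-4 - 4\right) = -3 - -8 = -3 + 8 = 5$)
$D = 2$ ($D = -2 + 4 = 2$)
$\left(D - 10\right) \left(k - o{\left(2 \right)}\right) = \left(2 - 10\right) \left(5 - \left(3 - 6\right)\right) = - 8 \left(5 - \left(3 - 6\right)\right) = - 8 \left(5 - -3\right) = - 8 \left(5 + 3\right) = \left(-8\right) 8 = -64$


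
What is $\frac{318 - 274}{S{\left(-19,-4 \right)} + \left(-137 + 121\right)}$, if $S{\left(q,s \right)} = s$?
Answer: $- \frac{11}{5} \approx -2.2$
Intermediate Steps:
$\frac{318 - 274}{S{\left(-19,-4 \right)} + \left(-137 + 121\right)} = \frac{318 - 274}{-4 + \left(-137 + 121\right)} = \frac{44}{-4 - 16} = \frac{44}{-20} = 44 \left(- \frac{1}{20}\right) = - \frac{11}{5}$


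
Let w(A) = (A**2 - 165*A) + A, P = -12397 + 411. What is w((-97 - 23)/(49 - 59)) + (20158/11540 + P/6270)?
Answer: -6599445349/3617790 ≈ -1824.2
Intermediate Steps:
P = -11986
w(A) = A**2 - 164*A
w((-97 - 23)/(49 - 59)) + (20158/11540 + P/6270) = ((-97 - 23)/(49 - 59))*(-164 + (-97 - 23)/(49 - 59)) + (20158/11540 - 11986/6270) = (-120/(-10))*(-164 - 120/(-10)) + (20158*(1/11540) - 11986*1/6270) = (-120*(-1/10))*(-164 - 120*(-1/10)) + (10079/5770 - 5993/3135) = 12*(-164 + 12) - 596389/3617790 = 12*(-152) - 596389/3617790 = -1824 - 596389/3617790 = -6599445349/3617790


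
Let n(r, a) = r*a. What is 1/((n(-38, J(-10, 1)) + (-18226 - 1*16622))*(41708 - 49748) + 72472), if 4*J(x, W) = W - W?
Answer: 1/280250392 ≈ 3.5682e-9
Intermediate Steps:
J(x, W) = 0 (J(x, W) = (W - W)/4 = (¼)*0 = 0)
n(r, a) = a*r
1/((n(-38, J(-10, 1)) + (-18226 - 1*16622))*(41708 - 49748) + 72472) = 1/((0*(-38) + (-18226 - 1*16622))*(41708 - 49748) + 72472) = 1/((0 + (-18226 - 16622))*(-8040) + 72472) = 1/((0 - 34848)*(-8040) + 72472) = 1/(-34848*(-8040) + 72472) = 1/(280177920 + 72472) = 1/280250392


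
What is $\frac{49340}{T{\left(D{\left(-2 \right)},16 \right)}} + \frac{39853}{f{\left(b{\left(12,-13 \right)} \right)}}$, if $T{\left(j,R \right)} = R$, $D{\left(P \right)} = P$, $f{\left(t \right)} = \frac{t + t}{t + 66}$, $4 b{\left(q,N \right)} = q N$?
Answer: $- \frac{556999}{52} \approx -10712.0$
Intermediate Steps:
$b{\left(q,N \right)} = \frac{N q}{4}$ ($b{\left(q,N \right)} = \frac{q N}{4} = \frac{N q}{4}$)
$f{\left(t \right)} = \frac{2 t}{66 + t}$
$\frac{49340}{T{\left(D{\left(-2 \right)},16 \right)}} + \frac{39853}{f{\left(b{\left(12,-13 \right)} \right)}} = \frac{49340}{16} + \frac{39853}{2 \cdot \frac{1}{4} \left(-13\right) 12 \frac{1}{66 + \frac{1}{4} \left(-13\right) 12}} = 49340 \cdot \frac{1}{16} + \frac{39853}{2 \left(-39\right) \frac{1}{66 - 39}} = \frac{12335}{4} + \frac{39853}{2 \left(-39\right) \frac{1}{27}} = \frac{12335}{4} + \frac{39853}{- \frac{26}{9}} = \frac{12335}{4} + 39853 \left(- \frac{9}{26}\right) = \frac{12335}{4} - \frac{358677}{26} = - \frac{556999}{52}$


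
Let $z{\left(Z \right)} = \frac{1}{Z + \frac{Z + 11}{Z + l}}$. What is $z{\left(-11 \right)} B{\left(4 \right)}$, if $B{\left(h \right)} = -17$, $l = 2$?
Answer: $\frac{17}{11} \approx 1.5455$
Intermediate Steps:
$z{\left(Z \right)} = \frac{1}{Z + \frac{11 + Z}{2 + Z}}$ ($z{\left(Z \right)} = \frac{1}{Z + \frac{Z + 11}{Z + 2}} = \frac{1}{Z + \frac{11 + Z}{2 + Z}}$)
$z{\left(-11 \right)} B{\left(4 \right)} = \frac{2 - 11}{11 + \left(-11\right)^{2} + 3 \left(-11\right)} \left(-17\right) = \frac{1}{11 + 121 - 33} \left(-9\right) \left(-17\right) = \frac{1}{99} \left(-9\right) \left(-17\right) = \left(- \frac{1}{11}\right) \left(-17\right) = \frac{17}{11}$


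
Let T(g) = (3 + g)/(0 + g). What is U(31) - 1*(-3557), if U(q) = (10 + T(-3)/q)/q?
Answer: 110277/31 ≈ 3557.3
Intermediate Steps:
T(g) = (3 + g)/g
U(q) = 10/q (U(q) = (10 + ((3 - 3)/(-3))/q)/q = (10 + (-⅓*0)/q)/q = (10 + 0/q)/q = (10 + 0)/q = 10/q)
U(31) - 1*(-3557) = 10/31 - 1*(-3557) = 10*(1/31) + 3557 = 10/31 + 3557 = 110277/31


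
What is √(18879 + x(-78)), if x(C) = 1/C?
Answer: √114859758/78 ≈ 137.40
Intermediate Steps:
√(18879 + x(-78)) = √(18879 + 1/(-78)) = √(18879 - 1/78) = √(1472561/78) = √114859758/78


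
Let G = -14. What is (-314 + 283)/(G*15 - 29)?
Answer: 31/239 ≈ 0.12971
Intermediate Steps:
(-314 + 283)/(G*15 - 29) = (-314 + 283)/(-14*15 - 29) = -31/(-210 - 29) = -31/(-239) = -31*(-1/239) = 31/239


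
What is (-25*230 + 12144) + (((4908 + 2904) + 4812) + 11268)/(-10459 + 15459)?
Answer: 7998473/1250 ≈ 6398.8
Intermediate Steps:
(-25*230 + 12144) + (((4908 + 2904) + 4812) + 11268)/(-10459 + 15459) = (-5750 + 12144) + ((7812 + 4812) + 11268)/5000 = 6394 + (12624 + 11268)*(1/5000) = 6394 + 23892*(1/5000) = 6394 + 5973/1250 = 7998473/1250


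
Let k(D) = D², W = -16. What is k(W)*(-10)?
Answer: -2560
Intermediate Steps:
k(W)*(-10) = (-16)²*(-10) = 256*(-10) = -2560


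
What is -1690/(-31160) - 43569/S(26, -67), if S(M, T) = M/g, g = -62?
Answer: 4208593321/40508 ≈ 1.0390e+5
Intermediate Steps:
S(M, T) = -M/62 (S(M, T) = M/(-62) = M*(-1/62) = -M/62)
-1690/(-31160) - 43569/S(26, -67) = -1690/(-31160) - 43569/((-1/62*26)) = -1690*(-1/31160) - 43569/(-13/31) = 169/3116 - 43569*(-31/13) = 169/3116 + 1350639/13 = 4208593321/40508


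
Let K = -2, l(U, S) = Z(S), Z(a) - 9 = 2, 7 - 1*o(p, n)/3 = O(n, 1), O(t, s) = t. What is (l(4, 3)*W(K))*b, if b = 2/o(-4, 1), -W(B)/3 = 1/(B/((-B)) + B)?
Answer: 11/9 ≈ 1.2222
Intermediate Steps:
o(p, n) = 21 - 3*n
Z(a) = 11 (Z(a) = 9 + 2 = 11)
l(U, S) = 11
W(B) = -3/(-1 + B) (W(B) = -3/(B/((-B)) + B) = -3/(B*(-1/B) + B) = -3/(-1 + B))
b = 1/9 (b = 2/(21 - 3*1) = 2/(21 - 3) = 2/18 = 2*(1/18) = 1/9 ≈ 0.11111)
(l(4, 3)*W(K))*b = (11*(-3/(-1 - 2)))*(1/9) = (11*(-3/(-3)))*(1/9) = (11*(-3*(-1/3)))*(1/9) = (11*1)*(1/9) = 11*(1/9) = 11/9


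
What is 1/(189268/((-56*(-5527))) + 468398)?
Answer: 77378/36243747761 ≈ 2.1349e-6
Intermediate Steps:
1/(189268/((-56*(-5527))) + 468398) = 1/(189268/309512 + 468398) = 1/(189268*(1/309512) + 468398) = 1/(47317/77378 + 468398) = 1/(36243747761/77378) = 77378/36243747761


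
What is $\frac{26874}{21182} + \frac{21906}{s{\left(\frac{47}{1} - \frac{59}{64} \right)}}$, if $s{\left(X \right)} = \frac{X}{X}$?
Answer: $\frac{232019883}{10591} \approx 21907.0$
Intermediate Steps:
$s{\left(X \right)} = 1$
$\frac{26874}{21182} + \frac{21906}{s{\left(\frac{47}{1} - \frac{59}{64} \right)}} = \frac{26874}{21182} + \frac{21906}{1} = 26874 \cdot \frac{1}{21182} + 21906 \cdot 1 = \frac{13437}{10591} + 21906 = \frac{232019883}{10591}$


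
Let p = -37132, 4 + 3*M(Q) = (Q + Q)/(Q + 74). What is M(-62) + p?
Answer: -334231/9 ≈ -37137.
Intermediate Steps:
M(Q) = -4/3 + 2*Q/(3*(74 + Q)) (M(Q) = -4/3 + ((Q + Q)/(Q + 74))/3 = -4/3 + ((2*Q)/(74 + Q))/3 = -4/3 + (2*Q/(74 + Q))/3 = -4/3 + 2*Q/(3*(74 + Q)))
M(-62) + p = 2*(-148 - 1*(-62))/(3*(74 - 62)) - 37132 = (2/3)*(-148 + 62)/12 - 37132 = (2/3)*(1/12)*(-86) - 37132 = -43/9 - 37132 = -334231/9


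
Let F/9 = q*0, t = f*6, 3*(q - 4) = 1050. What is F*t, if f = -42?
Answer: 0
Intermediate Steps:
q = 354 (q = 4 + (1/3)*1050 = 4 + 350 = 354)
t = -252 (t = -42*6 = -252)
F = 0 (F = 9*(354*0) = 9*0 = 0)
F*t = 0*(-252) = 0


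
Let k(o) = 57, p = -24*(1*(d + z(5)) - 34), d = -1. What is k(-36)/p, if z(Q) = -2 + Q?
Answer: 19/256 ≈ 0.074219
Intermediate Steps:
p = 768 (p = -24*(1*(-1 + (-2 + 5)) - 34) = -24*(1*(-1 + 3) - 34) = -24*(1*2 - 34) = -24*(2 - 34) = -24*(-32) = 768)
k(-36)/p = 57/768 = 57*(1/768) = 19/256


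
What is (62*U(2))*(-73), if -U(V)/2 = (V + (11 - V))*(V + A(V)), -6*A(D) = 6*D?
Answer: 0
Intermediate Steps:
A(D) = -D
U(V) = 0 (U(V) = -2*(V + (11 - V))*(V - V) = -22*0 = -2*0 = 0)
(62*U(2))*(-73) = (62*0)*(-73) = 0*(-73) = 0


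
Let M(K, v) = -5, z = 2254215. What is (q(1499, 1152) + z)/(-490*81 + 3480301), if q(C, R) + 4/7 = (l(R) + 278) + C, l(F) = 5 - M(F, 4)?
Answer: 15792010/24084277 ≈ 0.65570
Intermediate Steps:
l(F) = 10 (l(F) = 5 - 1*(-5) = 5 + 5 = 10)
q(C, R) = 2012/7 + C (q(C, R) = -4/7 + ((10 + 278) + C) = -4/7 + (288 + C) = 2012/7 + C)
(q(1499, 1152) + z)/(-490*81 + 3480301) = ((2012/7 + 1499) + 2254215)/(-490*81 + 3480301) = (12505/7 + 2254215)/(-39690 + 3480301) = (15792010/7)/3440611 = (15792010/7)*(1/3440611) = 15792010/24084277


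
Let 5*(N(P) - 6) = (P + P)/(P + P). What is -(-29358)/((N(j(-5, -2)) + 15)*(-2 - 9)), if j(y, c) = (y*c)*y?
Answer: -73395/583 ≈ -125.89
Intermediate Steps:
j(y, c) = c*y² (j(y, c) = (c*y)*y = c*y²)
N(P) = 31/5 (N(P) = 6 + ((P + P)/(P + P))/5 = 6 + ((2*P)/((2*P)))/5 = 6 + ((2*P)*(1/(2*P)))/5 = 6 + (⅕)*1 = 6 + ⅕ = 31/5)
-(-29358)/((N(j(-5, -2)) + 15)*(-2 - 9)) = -(-29358)/((31/5 + 15)*(-2 - 9)) = -(-29358)/((106/5)*(-11)) = -(-29358)/(-1166/5) = -(-29358)*(-5)/1166 = -2097*35/583 = -73395/583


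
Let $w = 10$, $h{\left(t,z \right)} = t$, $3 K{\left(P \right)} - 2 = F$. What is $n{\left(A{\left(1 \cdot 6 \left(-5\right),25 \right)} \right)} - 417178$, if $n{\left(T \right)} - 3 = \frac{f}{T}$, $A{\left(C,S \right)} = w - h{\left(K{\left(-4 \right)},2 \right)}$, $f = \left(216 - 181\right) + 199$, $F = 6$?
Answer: $- \frac{4588574}{11} \approx -4.1714 \cdot 10^{5}$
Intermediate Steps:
$K{\left(P \right)} = \frac{8}{3}$ ($K{\left(P \right)} = \frac{2}{3} + \frac{1}{3} \cdot 6 = \frac{2}{3} + 2 = \frac{8}{3}$)
$f = 234$ ($f = 35 + 199 = 234$)
$A{\left(C,S \right)} = \frac{22}{3}$ ($A{\left(C,S \right)} = 10 - \frac{8}{3} = \frac{22}{3}$)
$n{\left(T \right)} = 3 + \frac{234}{T}$
$n{\left(A{\left(1 \cdot 6 \left(-5\right),25 \right)} \right)} - 417178 = \left(3 + \frac{234}{\frac{22}{3}}\right) - 417178 = \left(3 + 234 \cdot \frac{3}{22}\right) - 417178 = \left(3 + \frac{351}{11}\right) - 417178 = \frac{384}{11} - 417178 = - \frac{4588574}{11}$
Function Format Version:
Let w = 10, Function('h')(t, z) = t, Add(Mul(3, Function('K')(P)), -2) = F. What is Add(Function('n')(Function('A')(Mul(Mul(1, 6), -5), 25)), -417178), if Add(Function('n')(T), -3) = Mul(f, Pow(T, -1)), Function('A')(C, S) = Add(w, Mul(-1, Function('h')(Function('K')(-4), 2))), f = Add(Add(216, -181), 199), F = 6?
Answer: Rational(-4588574, 11) ≈ -4.1714e+5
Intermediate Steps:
Function('K')(P) = Rational(8, 3) (Function('K')(P) = Add(Rational(2, 3), Mul(Rational(1, 3), 6)) = Add(Rational(2, 3), 2) = Rational(8, 3))
f = 234 (f = Add(35, 199) = 234)
Function('A')(C, S) = Rational(22, 3) (Function('A')(C, S) = Add(10, Mul(-1, Rational(8, 3))) = Add(10, Rational(-8, 3)) = Rational(22, 3))
Function('n')(T) = Add(3, Mul(234, Pow(T, -1)))
Add(Function('n')(Function('A')(Mul(Mul(1, 6), -5), 25)), -417178) = Add(Add(3, Mul(234, Pow(Rational(22, 3), -1))), -417178) = Add(Add(3, Mul(234, Rational(3, 22))), -417178) = Add(Add(3, Rational(351, 11)), -417178) = Add(Rational(384, 11), -417178) = Rational(-4588574, 11)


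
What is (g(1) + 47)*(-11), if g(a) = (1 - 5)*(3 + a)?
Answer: -341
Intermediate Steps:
g(a) = -12 - 4*a (g(a) = -4*(3 + a) = -12 - 4*a)
(g(1) + 47)*(-11) = ((-12 - 4*1) + 47)*(-11) = ((-12 - 4) + 47)*(-11) = (-16 + 47)*(-11) = 31*(-11) = -341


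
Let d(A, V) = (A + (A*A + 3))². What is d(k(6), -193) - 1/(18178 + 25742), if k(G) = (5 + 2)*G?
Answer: 143727365519/43920 ≈ 3.2725e+6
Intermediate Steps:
k(G) = 7*G
d(A, V) = (3 + A + A²)² (d(A, V) = (A + (A² + 3))² = (A + (3 + A²))² = (3 + A + A²)²)
d(k(6), -193) - 1/(18178 + 25742) = (3 + 7*6 + (7*6)²)² - 1/(18178 + 25742) = (3 + 42 + 42²)² - 1/43920 = (3 + 42 + 1764)² - 1*1/43920 = 1809² - 1/43920 = 3272481 - 1/43920 = 143727365519/43920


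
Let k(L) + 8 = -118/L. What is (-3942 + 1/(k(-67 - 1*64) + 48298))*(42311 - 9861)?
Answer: -404611223141125/3163054 ≈ -1.2792e+8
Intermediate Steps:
k(L) = -8 - 118/L
(-3942 + 1/(k(-67 - 1*64) + 48298))*(42311 - 9861) = (-3942 + 1/((-8 - 118/(-67 - 1*64)) + 48298))*(42311 - 9861) = (-3942 + 1/((-8 - 118/(-67 - 64)) + 48298))*32450 = (-3942 + 1/((-8 - 118/(-131)) + 48298))*32450 = (-3942 + 1/((-8 - 118*(-1/131)) + 48298))*32450 = (-3942 + 1/((-8 + 118/131) + 48298))*32450 = (-3942 + 1/(-930/131 + 48298))*32450 = (-3942 + 1/(6326108/131))*32450 = (-3942 + 131/6326108)*32450 = -24937517605/6326108*32450 = -404611223141125/3163054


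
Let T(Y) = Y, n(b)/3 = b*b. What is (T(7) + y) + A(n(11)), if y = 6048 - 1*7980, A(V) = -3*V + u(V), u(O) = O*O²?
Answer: 47829133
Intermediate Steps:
n(b) = 3*b² (n(b) = 3*(b*b) = 3*b²)
u(O) = O³
A(V) = V³ - 3*V (A(V) = -3*V + V³ = V³ - 3*V)
y = -1932 (y = 6048 - 7980 = -1932)
(T(7) + y) + A(n(11)) = (7 - 1932) + (3*11²)*(-3 + (3*11²)²) = -1925 + (3*121)*(-3 + (3*121)²) = -1925 + 363*(-3 + 363²) = -1925 + 363*(-3 + 131769) = -1925 + 363*131766 = -1925 + 47831058 = 47829133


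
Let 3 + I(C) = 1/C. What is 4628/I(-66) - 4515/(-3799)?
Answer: -1159498467/756001 ≈ -1533.7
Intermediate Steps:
I(C) = -3 + 1/C
4628/I(-66) - 4515/(-3799) = 4628/(-3 + 1/(-66)) - 4515/(-3799) = 4628/(-3 - 1/66) - 4515*(-1/3799) = 4628/(-199/66) + 4515/3799 = 4628*(-66/199) + 4515/3799 = -305448/199 + 4515/3799 = -1159498467/756001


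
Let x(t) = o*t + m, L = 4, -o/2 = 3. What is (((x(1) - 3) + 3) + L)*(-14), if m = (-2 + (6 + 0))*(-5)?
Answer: 308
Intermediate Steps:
o = -6 (o = -2*3 = -6)
m = -20 (m = (-2 + 6)*(-5) = 4*(-5) = -20)
x(t) = -20 - 6*t (x(t) = -6*t - 20 = -20 - 6*t)
(((x(1) - 3) + 3) + L)*(-14) = ((((-20 - 6*1) - 3) + 3) + 4)*(-14) = ((((-20 - 6) - 3) + 3) + 4)*(-14) = (((-26 - 3) + 3) + 4)*(-14) = ((-29 + 3) + 4)*(-14) = (-26 + 4)*(-14) = -22*(-14) = 308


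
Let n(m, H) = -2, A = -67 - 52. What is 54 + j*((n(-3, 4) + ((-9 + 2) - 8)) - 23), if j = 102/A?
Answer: 618/7 ≈ 88.286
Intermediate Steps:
A = -119
j = -6/7 (j = 102/(-119) = 102*(-1/119) = -6/7 ≈ -0.85714)
54 + j*((n(-3, 4) + ((-9 + 2) - 8)) - 23) = 54 - 6*((-2 + ((-9 + 2) - 8)) - 23)/7 = 54 - 6*((-2 + (-7 - 8)) - 23)/7 = 54 - 6*((-2 - 15) - 23)/7 = 54 - 6*(-17 - 23)/7 = 54 - 6/7*(-40) = 54 + 240/7 = 618/7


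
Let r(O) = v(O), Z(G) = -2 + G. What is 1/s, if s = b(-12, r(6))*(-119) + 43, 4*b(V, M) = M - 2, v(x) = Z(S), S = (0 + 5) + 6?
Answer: -4/661 ≈ -0.0060514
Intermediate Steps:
S = 11 (S = 5 + 6 = 11)
v(x) = 9 (v(x) = -2 + 11 = 9)
r(O) = 9
b(V, M) = -½ + M/4 (b(V, M) = (M - 2)/4 = (-2 + M)/4 = -½ + M/4)
s = -661/4 (s = (-½ + (¼)*9)*(-119) + 43 = (-½ + 9/4)*(-119) + 43 = (7/4)*(-119) + 43 = -833/4 + 43 = -661/4 ≈ -165.25)
1/s = 1/(-661/4) = -4/661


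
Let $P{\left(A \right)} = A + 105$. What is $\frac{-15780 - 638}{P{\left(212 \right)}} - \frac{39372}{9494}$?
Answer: $- \frac{84176708}{1504799} \approx -55.939$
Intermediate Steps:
$P{\left(A \right)} = 105 + A$
$\frac{-15780 - 638}{P{\left(212 \right)}} - \frac{39372}{9494} = \frac{-15780 - 638}{105 + 212} - \frac{39372}{9494} = - \frac{16418}{317} - \frac{19686}{4747} = - \frac{84176708}{1504799}$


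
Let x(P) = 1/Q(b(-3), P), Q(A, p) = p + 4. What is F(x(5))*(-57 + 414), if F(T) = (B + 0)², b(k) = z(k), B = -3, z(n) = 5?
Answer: 3213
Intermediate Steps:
b(k) = 5
Q(A, p) = 4 + p
x(P) = 1/(4 + P)
F(T) = 9 (F(T) = (-3 + 0)² = (-3)² = 9)
F(x(5))*(-57 + 414) = 9*(-57 + 414) = 9*357 = 3213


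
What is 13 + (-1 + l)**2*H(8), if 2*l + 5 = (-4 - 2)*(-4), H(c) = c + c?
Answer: 1169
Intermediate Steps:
H(c) = 2*c
l = 19/2 (l = -5/2 + ((-4 - 2)*(-4))/2 = -5/2 + (-6*(-4))/2 = -5/2 + (1/2)*24 = -5/2 + 12 = 19/2 ≈ 9.5000)
13 + (-1 + l)**2*H(8) = 13 + (-1 + 19/2)**2*(2*8) = 13 + (17/2)**2*16 = 13 + (289/4)*16 = 13 + 1156 = 1169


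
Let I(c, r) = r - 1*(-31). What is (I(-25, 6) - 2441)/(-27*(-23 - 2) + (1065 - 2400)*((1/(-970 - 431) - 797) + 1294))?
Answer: 1122668/309536495 ≈ 0.0036269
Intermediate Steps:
I(c, r) = 31 + r (I(c, r) = r + 31 = 31 + r)
(I(-25, 6) - 2441)/(-27*(-23 - 2) + (1065 - 2400)*((1/(-970 - 431) - 797) + 1294)) = ((31 + 6) - 2441)/(-27*(-23 - 2) + (1065 - 2400)*((1/(-970 - 431) - 797) + 1294)) = (37 - 2441)/(-27*(-25) - 1335*((1/(-1401) - 797) + 1294)) = -2404/(675 - 1335*((-1/1401 - 797) + 1294)) = -2404/(675 - 1335*(-1116598/1401 + 1294)) = -2404/(675 - 1335*696296/1401) = -2404/(675 - 309851720/467) = -2404/(-309536495/467) = -2404*(-467/309536495) = 1122668/309536495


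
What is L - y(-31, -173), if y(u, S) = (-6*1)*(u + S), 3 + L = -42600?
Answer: -43827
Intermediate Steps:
L = -42603 (L = -3 - 42600 = -42603)
y(u, S) = -6*S - 6*u (y(u, S) = -6*(S + u) = -6*S - 6*u)
L - y(-31, -173) = -42603 - (-6*(-173) - 6*(-31)) = -42603 - (1038 + 186) = -42603 - 1*1224 = -42603 - 1224 = -43827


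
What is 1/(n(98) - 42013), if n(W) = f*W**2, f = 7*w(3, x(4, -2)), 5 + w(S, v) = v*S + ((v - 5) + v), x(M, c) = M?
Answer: 1/630267 ≈ 1.5866e-6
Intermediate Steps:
w(S, v) = -10 + 2*v + S*v (w(S, v) = -5 + (v*S + ((v - 5) + v)) = -5 + (S*v + ((-5 + v) + v)) = -5 + (S*v + (-5 + 2*v)) = -5 + (-5 + 2*v + S*v) = -10 + 2*v + S*v)
f = 70 (f = 7*(-10 + 2*4 + 3*4) = 7*(-10 + 8 + 12) = 7*10 = 70)
n(W) = 70*W**2
1/(n(98) - 42013) = 1/(70*98**2 - 42013) = 1/(70*9604 - 42013) = 1/(672280 - 42013) = 1/630267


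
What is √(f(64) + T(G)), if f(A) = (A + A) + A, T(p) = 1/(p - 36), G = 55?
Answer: √69331/19 ≈ 13.858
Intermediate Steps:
T(p) = 1/(-36 + p)
f(A) = 3*A (f(A) = 2*A + A = 3*A)
√(f(64) + T(G)) = √(3*64 + 1/(-36 + 55)) = √(192 + 1/19) = √(3649/19) = √69331/19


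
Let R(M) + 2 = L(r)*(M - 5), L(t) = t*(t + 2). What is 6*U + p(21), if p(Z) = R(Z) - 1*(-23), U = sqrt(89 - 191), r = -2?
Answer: 21 + 6*I*sqrt(102) ≈ 21.0 + 60.597*I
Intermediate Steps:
L(t) = t*(2 + t)
R(M) = -2 (R(M) = -2 + (-2*(2 - 2))*(M - 5) = -2 + (-2*0)*(-5 + M) = -2 + 0*(-5 + M) = -2 + 0 = -2)
U = I*sqrt(102) (U = sqrt(-102) = I*sqrt(102) ≈ 10.1*I)
p(Z) = 21 (p(Z) = -2 - 1*(-23) = -2 + 23 = 21)
6*U + p(21) = 6*(I*sqrt(102)) + 21 = 6*I*sqrt(102) + 21 = 21 + 6*I*sqrt(102)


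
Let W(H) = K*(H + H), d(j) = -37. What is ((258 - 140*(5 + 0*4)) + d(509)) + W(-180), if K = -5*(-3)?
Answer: -5879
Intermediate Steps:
K = 15
W(H) = 30*H (W(H) = 15*(H + H) = 15*(2*H) = 30*H)
((258 - 140*(5 + 0*4)) + d(509)) + W(-180) = ((258 - 140*(5 + 0*4)) - 37) + 30*(-180) = ((258 - 140*(5 + 0)) - 37) - 5400 = ((258 - 140*5) - 37) - 5400 = ((258 - 700) - 37) - 5400 = (-442 - 37) - 5400 = -479 - 5400 = -5879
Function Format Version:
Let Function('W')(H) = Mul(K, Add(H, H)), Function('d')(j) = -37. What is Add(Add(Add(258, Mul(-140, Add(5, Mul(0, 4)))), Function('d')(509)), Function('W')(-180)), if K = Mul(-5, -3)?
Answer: -5879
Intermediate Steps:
K = 15
Function('W')(H) = Mul(30, H) (Function('W')(H) = Mul(15, Add(H, H)) = Mul(15, Mul(2, H)) = Mul(30, H))
Add(Add(Add(258, Mul(-140, Add(5, Mul(0, 4)))), Function('d')(509)), Function('W')(-180)) = Add(Add(Add(258, Mul(-140, Add(5, Mul(0, 4)))), -37), Mul(30, -180)) = Add(Add(Add(258, Mul(-140, Add(5, 0))), -37), -5400) = Add(Add(Add(258, Mul(-140, 5)), -37), -5400) = Add(Add(Add(258, -700), -37), -5400) = Add(Add(-442, -37), -5400) = Add(-479, -5400) = -5879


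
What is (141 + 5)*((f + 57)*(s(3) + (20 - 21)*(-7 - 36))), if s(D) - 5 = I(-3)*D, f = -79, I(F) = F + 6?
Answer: -183084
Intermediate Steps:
I(F) = 6 + F
s(D) = 5 + 3*D (s(D) = 5 + (6 - 3)*D = 5 + 3*D)
(141 + 5)*((f + 57)*(s(3) + (20 - 21)*(-7 - 36))) = (141 + 5)*((-79 + 57)*((5 + 3*3) + (20 - 21)*(-7 - 36))) = 146*(-22*((5 + 9) - 1*(-43))) = 146*(-22*(14 + 43)) = 146*(-22*57) = 146*(-1254) = -183084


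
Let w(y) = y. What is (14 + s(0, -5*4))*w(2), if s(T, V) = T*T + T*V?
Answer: 28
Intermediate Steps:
s(T, V) = T² + T*V
(14 + s(0, -5*4))*w(2) = (14 + 0*(0 - 5*4))*2 = (14 + 0*(0 - 20))*2 = (14 + 0*(-20))*2 = (14 + 0)*2 = 14*2 = 28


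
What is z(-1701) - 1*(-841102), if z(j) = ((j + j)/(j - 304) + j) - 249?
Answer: 1682503162/2005 ≈ 8.3915e+5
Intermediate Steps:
z(j) = -249 + j + 2*j/(-304 + j) (z(j) = ((2*j)/(-304 + j) + j) - 249 = (2*j/(-304 + j) + j) - 249 = (j + 2*j/(-304 + j)) - 249 = -249 + j + 2*j/(-304 + j))
z(-1701) - 1*(-841102) = (75696 + (-1701)**2 - 551*(-1701))/(-304 - 1701) - 1*(-841102) = (75696 + 2893401 + 937251)/(-2005) + 841102 = -1/2005*3906348 + 841102 = -3906348/2005 + 841102 = 1682503162/2005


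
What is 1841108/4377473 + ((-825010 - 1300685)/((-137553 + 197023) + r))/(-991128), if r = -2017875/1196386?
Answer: 4327947043152642963793/10289372979839633815316 ≈ 0.42062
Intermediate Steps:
r = -2017875/1196386 (r = -2017875*1/1196386 = -2017875/1196386 ≈ -1.6866)
1841108/4377473 + ((-825010 - 1300685)/((-137553 + 197023) + r))/(-991128) = 1841108/4377473 + ((-825010 - 1300685)/((-137553 + 197023) - 2017875/1196386))/(-991128) = 1841108*(1/4377473) - 2125695/(59470 - 2017875/1196386)*(-1/991128) = 1841108/4377473 - 2125695/71147057545/1196386*(-1/991128) = 1841108/4377473 - 2125695*1196386/71147057545*(-1/991128) = 1841108/4377473 - 508630347654/14229411509*(-1/991128) = 1841108/4377473 + 84771724609/2350528028348692 = 4327947043152642963793/10289372979839633815316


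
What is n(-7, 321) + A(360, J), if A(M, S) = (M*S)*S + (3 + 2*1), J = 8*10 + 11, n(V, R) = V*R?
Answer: 2978918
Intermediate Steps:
n(V, R) = R*V
J = 91 (J = 80 + 11 = 91)
A(M, S) = 5 + M*S**2 (A(M, S) = M*S**2 + (3 + 2) = M*S**2 + 5 = 5 + M*S**2)
n(-7, 321) + A(360, J) = 321*(-7) + (5 + 360*91**2) = -2247 + (5 + 360*8281) = -2247 + (5 + 2981160) = -2247 + 2981165 = 2978918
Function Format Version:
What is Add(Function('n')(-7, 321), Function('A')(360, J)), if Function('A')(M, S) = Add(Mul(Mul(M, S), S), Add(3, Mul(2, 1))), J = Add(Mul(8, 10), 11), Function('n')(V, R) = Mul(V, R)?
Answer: 2978918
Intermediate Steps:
Function('n')(V, R) = Mul(R, V)
J = 91 (J = Add(80, 11) = 91)
Function('A')(M, S) = Add(5, Mul(M, Pow(S, 2))) (Function('A')(M, S) = Add(Mul(M, Pow(S, 2)), Add(3, 2)) = Add(Mul(M, Pow(S, 2)), 5) = Add(5, Mul(M, Pow(S, 2))))
Add(Function('n')(-7, 321), Function('A')(360, J)) = Add(Mul(321, -7), Add(5, Mul(360, Pow(91, 2)))) = Add(-2247, Add(5, Mul(360, 8281))) = Add(-2247, Add(5, 2981160)) = Add(-2247, 2981165) = 2978918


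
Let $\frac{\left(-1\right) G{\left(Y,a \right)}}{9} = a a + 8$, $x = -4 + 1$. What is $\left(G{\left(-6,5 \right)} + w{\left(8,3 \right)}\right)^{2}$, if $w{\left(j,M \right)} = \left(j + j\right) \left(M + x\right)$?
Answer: $88209$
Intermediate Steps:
$x = -3$
$G{\left(Y,a \right)} = -72 - 9 a^{2}$ ($G{\left(Y,a \right)} = - 9 \left(a a + 8\right) = - 9 \left(a^{2} + 8\right) = - 9 \left(8 + a^{2}\right) = -72 - 9 a^{2}$)
$w{\left(j,M \right)} = 2 j \left(-3 + M\right)$ ($w{\left(j,M \right)} = \left(j + j\right) \left(M - 3\right) = 2 j \left(-3 + M\right)$)
$\left(G{\left(-6,5 \right)} + w{\left(8,3 \right)}\right)^{2} = \left(\left(-72 - 9 \cdot 5^{2}\right) + 2 \cdot 8 \left(-3 + 3\right)\right)^{2} = \left(\left(-72 - 225\right) + 2 \cdot 8 \cdot 0\right)^{2} = \left(\left(-72 - 225\right) + 0\right)^{2} = \left(-297 + 0\right)^{2} = \left(-297\right)^{2} = 88209$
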